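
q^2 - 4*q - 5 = (q - 5)*(q + 1)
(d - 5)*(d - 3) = d^2 - 8*d + 15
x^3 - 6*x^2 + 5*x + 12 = (x - 4)*(x - 3)*(x + 1)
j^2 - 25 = (j - 5)*(j + 5)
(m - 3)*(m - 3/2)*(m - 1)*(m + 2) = m^4 - 7*m^3/2 - 2*m^2 + 27*m/2 - 9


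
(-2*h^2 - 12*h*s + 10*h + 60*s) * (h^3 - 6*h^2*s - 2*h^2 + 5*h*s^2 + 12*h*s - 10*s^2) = -2*h^5 + 14*h^4 + 62*h^3*s^2 - 20*h^3 - 60*h^2*s^3 - 434*h^2*s^2 + 420*h*s^3 + 620*h*s^2 - 600*s^3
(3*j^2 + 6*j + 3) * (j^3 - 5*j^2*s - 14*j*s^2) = 3*j^5 - 15*j^4*s + 6*j^4 - 42*j^3*s^2 - 30*j^3*s + 3*j^3 - 84*j^2*s^2 - 15*j^2*s - 42*j*s^2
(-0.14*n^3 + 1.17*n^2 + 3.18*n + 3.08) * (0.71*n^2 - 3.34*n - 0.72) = -0.0994*n^5 + 1.2983*n^4 - 1.5492*n^3 - 9.2768*n^2 - 12.5768*n - 2.2176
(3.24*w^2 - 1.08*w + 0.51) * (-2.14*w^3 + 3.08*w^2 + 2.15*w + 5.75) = -6.9336*w^5 + 12.2904*w^4 + 2.5482*w^3 + 17.8788*w^2 - 5.1135*w + 2.9325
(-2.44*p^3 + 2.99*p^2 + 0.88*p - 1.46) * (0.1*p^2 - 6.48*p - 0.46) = -0.244*p^5 + 16.1102*p^4 - 18.1648*p^3 - 7.2238*p^2 + 9.056*p + 0.6716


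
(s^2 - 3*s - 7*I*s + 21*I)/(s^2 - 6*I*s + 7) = (s - 3)/(s + I)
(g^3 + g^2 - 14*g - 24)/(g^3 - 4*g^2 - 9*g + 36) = (g + 2)/(g - 3)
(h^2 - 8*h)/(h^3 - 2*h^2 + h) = (h - 8)/(h^2 - 2*h + 1)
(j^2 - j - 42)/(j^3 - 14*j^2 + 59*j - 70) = (j + 6)/(j^2 - 7*j + 10)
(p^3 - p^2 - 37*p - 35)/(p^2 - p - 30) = (p^2 - 6*p - 7)/(p - 6)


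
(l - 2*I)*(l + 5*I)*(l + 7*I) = l^3 + 10*I*l^2 - 11*l + 70*I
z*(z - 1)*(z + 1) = z^3 - z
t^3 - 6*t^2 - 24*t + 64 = (t - 8)*(t - 2)*(t + 4)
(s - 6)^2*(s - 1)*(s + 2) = s^4 - 11*s^3 + 22*s^2 + 60*s - 72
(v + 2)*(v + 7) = v^2 + 9*v + 14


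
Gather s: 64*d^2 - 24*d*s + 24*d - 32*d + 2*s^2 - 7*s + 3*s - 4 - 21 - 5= 64*d^2 - 8*d + 2*s^2 + s*(-24*d - 4) - 30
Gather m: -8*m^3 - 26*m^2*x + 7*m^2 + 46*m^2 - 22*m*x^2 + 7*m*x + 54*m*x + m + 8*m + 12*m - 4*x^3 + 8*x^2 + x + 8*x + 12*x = -8*m^3 + m^2*(53 - 26*x) + m*(-22*x^2 + 61*x + 21) - 4*x^3 + 8*x^2 + 21*x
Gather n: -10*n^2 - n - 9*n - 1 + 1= -10*n^2 - 10*n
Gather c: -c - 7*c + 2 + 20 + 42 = 64 - 8*c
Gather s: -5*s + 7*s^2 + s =7*s^2 - 4*s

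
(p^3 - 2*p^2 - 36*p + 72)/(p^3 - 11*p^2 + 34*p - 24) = (p^2 + 4*p - 12)/(p^2 - 5*p + 4)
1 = 1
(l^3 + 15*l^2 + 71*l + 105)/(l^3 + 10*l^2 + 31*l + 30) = (l + 7)/(l + 2)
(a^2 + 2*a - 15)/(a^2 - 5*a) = (a^2 + 2*a - 15)/(a*(a - 5))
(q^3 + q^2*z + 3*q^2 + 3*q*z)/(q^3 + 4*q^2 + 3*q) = (q + z)/(q + 1)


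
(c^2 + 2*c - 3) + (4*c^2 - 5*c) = 5*c^2 - 3*c - 3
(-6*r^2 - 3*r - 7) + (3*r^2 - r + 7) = -3*r^2 - 4*r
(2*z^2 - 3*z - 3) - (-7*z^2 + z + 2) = 9*z^2 - 4*z - 5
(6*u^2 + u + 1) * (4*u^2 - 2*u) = 24*u^4 - 8*u^3 + 2*u^2 - 2*u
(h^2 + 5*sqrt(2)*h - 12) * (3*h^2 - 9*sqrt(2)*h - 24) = 3*h^4 + 6*sqrt(2)*h^3 - 150*h^2 - 12*sqrt(2)*h + 288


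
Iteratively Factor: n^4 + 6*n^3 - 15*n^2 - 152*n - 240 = (n + 4)*(n^3 + 2*n^2 - 23*n - 60) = (n + 3)*(n + 4)*(n^2 - n - 20) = (n + 3)*(n + 4)^2*(n - 5)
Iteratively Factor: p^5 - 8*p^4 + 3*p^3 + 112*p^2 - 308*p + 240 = (p + 4)*(p^4 - 12*p^3 + 51*p^2 - 92*p + 60) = (p - 2)*(p + 4)*(p^3 - 10*p^2 + 31*p - 30) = (p - 5)*(p - 2)*(p + 4)*(p^2 - 5*p + 6) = (p - 5)*(p - 2)^2*(p + 4)*(p - 3)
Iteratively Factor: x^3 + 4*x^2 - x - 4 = (x + 4)*(x^2 - 1) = (x - 1)*(x + 4)*(x + 1)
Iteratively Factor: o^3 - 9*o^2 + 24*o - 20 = (o - 5)*(o^2 - 4*o + 4) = (o - 5)*(o - 2)*(o - 2)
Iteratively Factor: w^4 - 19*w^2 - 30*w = (w)*(w^3 - 19*w - 30) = w*(w + 3)*(w^2 - 3*w - 10) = w*(w + 2)*(w + 3)*(w - 5)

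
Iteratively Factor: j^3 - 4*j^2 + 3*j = (j - 3)*(j^2 - j) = (j - 3)*(j - 1)*(j)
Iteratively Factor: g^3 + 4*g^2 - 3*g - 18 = (g + 3)*(g^2 + g - 6) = (g - 2)*(g + 3)*(g + 3)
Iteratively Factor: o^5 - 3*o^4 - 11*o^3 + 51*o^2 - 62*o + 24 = (o - 2)*(o^4 - o^3 - 13*o^2 + 25*o - 12) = (o - 2)*(o + 4)*(o^3 - 5*o^2 + 7*o - 3) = (o - 2)*(o - 1)*(o + 4)*(o^2 - 4*o + 3) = (o - 2)*(o - 1)^2*(o + 4)*(o - 3)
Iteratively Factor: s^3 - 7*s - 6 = (s + 2)*(s^2 - 2*s - 3) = (s - 3)*(s + 2)*(s + 1)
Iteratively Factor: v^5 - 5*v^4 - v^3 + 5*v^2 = (v + 1)*(v^4 - 6*v^3 + 5*v^2) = (v - 5)*(v + 1)*(v^3 - v^2) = v*(v - 5)*(v + 1)*(v^2 - v) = v^2*(v - 5)*(v + 1)*(v - 1)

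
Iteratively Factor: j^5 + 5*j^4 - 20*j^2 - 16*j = (j + 2)*(j^4 + 3*j^3 - 6*j^2 - 8*j) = j*(j + 2)*(j^3 + 3*j^2 - 6*j - 8) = j*(j - 2)*(j + 2)*(j^2 + 5*j + 4) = j*(j - 2)*(j + 1)*(j + 2)*(j + 4)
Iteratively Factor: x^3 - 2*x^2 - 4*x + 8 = (x - 2)*(x^2 - 4) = (x - 2)*(x + 2)*(x - 2)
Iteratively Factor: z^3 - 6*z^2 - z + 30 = (z + 2)*(z^2 - 8*z + 15) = (z - 3)*(z + 2)*(z - 5)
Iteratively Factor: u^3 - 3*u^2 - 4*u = (u + 1)*(u^2 - 4*u) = u*(u + 1)*(u - 4)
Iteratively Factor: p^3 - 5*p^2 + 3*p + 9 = (p - 3)*(p^2 - 2*p - 3) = (p - 3)^2*(p + 1)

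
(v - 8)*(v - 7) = v^2 - 15*v + 56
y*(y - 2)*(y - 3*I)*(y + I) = y^4 - 2*y^3 - 2*I*y^3 + 3*y^2 + 4*I*y^2 - 6*y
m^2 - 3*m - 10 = (m - 5)*(m + 2)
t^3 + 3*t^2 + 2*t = t*(t + 1)*(t + 2)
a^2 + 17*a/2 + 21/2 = (a + 3/2)*(a + 7)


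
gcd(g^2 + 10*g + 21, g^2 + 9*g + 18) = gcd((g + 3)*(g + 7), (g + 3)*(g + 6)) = g + 3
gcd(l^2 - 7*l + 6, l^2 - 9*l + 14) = 1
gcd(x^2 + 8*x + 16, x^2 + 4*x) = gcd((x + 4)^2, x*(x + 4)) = x + 4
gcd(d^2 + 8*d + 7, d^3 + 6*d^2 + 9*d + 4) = d + 1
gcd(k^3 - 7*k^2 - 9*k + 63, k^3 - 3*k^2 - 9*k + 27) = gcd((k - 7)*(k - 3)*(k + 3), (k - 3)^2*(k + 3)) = k^2 - 9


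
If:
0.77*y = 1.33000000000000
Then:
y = 1.73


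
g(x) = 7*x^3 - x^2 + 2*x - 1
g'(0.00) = 2.00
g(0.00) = -1.00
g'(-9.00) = 1721.00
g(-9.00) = -5203.00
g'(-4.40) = 417.36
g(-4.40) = -625.45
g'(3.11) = 198.89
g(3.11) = 206.11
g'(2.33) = 111.35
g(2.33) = 86.78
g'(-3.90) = 329.21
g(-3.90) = -439.24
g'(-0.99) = 24.56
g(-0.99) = -10.75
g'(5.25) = 570.31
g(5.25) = 994.86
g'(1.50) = 46.25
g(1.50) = 23.38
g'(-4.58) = 451.66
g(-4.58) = -703.64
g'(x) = 21*x^2 - 2*x + 2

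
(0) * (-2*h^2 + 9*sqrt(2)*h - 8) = 0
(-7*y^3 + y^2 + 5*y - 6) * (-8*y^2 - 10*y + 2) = 56*y^5 + 62*y^4 - 64*y^3 + 70*y - 12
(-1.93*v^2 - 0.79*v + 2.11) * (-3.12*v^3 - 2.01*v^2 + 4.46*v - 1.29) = 6.0216*v^5 + 6.3441*v^4 - 13.6031*v^3 - 5.2748*v^2 + 10.4297*v - 2.7219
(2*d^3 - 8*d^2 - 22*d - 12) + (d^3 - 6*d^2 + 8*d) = 3*d^3 - 14*d^2 - 14*d - 12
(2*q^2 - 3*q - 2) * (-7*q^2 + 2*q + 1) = -14*q^4 + 25*q^3 + 10*q^2 - 7*q - 2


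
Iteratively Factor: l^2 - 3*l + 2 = (l - 1)*(l - 2)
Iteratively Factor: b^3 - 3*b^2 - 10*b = (b)*(b^2 - 3*b - 10) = b*(b + 2)*(b - 5)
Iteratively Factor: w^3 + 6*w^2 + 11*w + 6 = (w + 2)*(w^2 + 4*w + 3) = (w + 2)*(w + 3)*(w + 1)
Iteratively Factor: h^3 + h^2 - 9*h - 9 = (h + 3)*(h^2 - 2*h - 3) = (h + 1)*(h + 3)*(h - 3)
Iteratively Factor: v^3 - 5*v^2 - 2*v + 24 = (v - 3)*(v^2 - 2*v - 8) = (v - 3)*(v + 2)*(v - 4)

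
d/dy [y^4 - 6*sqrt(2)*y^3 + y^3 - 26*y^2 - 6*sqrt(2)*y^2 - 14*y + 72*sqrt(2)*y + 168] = 4*y^3 - 18*sqrt(2)*y^2 + 3*y^2 - 52*y - 12*sqrt(2)*y - 14 + 72*sqrt(2)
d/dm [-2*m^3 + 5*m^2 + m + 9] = -6*m^2 + 10*m + 1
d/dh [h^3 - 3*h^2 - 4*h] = 3*h^2 - 6*h - 4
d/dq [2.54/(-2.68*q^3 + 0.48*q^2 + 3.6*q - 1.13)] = (20.4216*q^2 - 2.4384*q - 9.144)/(2.68*q^3 - 0.48*q^2 - 3.6*q + 1.13)^2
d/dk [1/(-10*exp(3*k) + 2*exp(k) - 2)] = (15*exp(2*k) - 1)*exp(k)/(2*(5*exp(3*k) - exp(k) + 1)^2)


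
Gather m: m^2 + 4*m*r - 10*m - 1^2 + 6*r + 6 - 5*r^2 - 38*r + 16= m^2 + m*(4*r - 10) - 5*r^2 - 32*r + 21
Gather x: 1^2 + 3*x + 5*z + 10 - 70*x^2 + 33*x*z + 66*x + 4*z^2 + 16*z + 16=-70*x^2 + x*(33*z + 69) + 4*z^2 + 21*z + 27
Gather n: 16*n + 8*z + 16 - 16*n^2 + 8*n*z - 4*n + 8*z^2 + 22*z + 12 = -16*n^2 + n*(8*z + 12) + 8*z^2 + 30*z + 28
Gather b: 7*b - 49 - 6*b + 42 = b - 7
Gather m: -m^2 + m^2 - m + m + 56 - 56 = 0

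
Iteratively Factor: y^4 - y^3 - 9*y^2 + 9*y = (y - 3)*(y^3 + 2*y^2 - 3*y) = (y - 3)*(y + 3)*(y^2 - y) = y*(y - 3)*(y + 3)*(y - 1)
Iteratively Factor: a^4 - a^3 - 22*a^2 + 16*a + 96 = (a - 4)*(a^3 + 3*a^2 - 10*a - 24) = (a - 4)*(a + 4)*(a^2 - a - 6) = (a - 4)*(a - 3)*(a + 4)*(a + 2)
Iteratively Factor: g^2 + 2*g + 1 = (g + 1)*(g + 1)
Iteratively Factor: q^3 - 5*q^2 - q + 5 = (q - 5)*(q^2 - 1) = (q - 5)*(q - 1)*(q + 1)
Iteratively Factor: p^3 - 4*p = (p + 2)*(p^2 - 2*p) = p*(p + 2)*(p - 2)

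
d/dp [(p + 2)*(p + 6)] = 2*p + 8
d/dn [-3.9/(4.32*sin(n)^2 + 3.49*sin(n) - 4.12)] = (33.696*sin(n) + 13.611)*cos(n)/(4.32*sin(n)^2 + 3.49*sin(n) - 4.12)^2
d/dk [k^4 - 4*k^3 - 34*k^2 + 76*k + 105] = 4*k^3 - 12*k^2 - 68*k + 76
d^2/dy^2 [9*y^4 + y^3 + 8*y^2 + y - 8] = 108*y^2 + 6*y + 16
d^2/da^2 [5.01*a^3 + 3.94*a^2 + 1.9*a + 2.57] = 30.06*a + 7.88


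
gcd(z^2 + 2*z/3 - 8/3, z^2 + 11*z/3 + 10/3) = z + 2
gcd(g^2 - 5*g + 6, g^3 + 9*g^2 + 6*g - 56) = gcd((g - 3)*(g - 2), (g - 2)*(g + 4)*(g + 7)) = g - 2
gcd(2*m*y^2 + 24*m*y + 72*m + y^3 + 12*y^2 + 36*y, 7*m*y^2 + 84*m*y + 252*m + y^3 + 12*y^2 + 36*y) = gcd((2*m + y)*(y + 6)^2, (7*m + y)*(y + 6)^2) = y^2 + 12*y + 36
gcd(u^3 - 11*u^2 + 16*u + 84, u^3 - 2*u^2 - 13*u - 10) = u + 2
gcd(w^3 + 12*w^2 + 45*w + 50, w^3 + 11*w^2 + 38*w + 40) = w^2 + 7*w + 10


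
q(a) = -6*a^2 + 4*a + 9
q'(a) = 4 - 12*a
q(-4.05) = -105.62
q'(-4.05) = 52.60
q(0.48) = 9.54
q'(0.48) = -1.76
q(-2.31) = -32.26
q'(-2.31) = 31.72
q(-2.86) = -51.52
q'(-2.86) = 38.32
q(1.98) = -6.60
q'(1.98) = -19.76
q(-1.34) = -7.13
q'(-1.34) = 20.08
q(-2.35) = -33.54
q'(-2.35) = 32.20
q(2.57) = -20.35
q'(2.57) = -26.84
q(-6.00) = -231.00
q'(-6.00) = 76.00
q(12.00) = -807.00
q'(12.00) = -140.00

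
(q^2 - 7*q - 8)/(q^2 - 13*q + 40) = (q + 1)/(q - 5)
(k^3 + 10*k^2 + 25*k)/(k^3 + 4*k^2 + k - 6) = k*(k^2 + 10*k + 25)/(k^3 + 4*k^2 + k - 6)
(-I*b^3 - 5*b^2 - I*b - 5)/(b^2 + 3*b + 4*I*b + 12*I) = (-I*b^3 - 5*b^2 - I*b - 5)/(b^2 + b*(3 + 4*I) + 12*I)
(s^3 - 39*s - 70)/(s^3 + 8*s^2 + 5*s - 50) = (s^2 - 5*s - 14)/(s^2 + 3*s - 10)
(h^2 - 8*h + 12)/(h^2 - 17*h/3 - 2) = 3*(h - 2)/(3*h + 1)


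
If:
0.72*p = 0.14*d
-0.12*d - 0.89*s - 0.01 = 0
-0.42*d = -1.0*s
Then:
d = -0.02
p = -0.00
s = -0.01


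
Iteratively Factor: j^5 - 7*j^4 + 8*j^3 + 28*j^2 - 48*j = (j - 4)*(j^4 - 3*j^3 - 4*j^2 + 12*j) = (j - 4)*(j - 2)*(j^3 - j^2 - 6*j) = (j - 4)*(j - 2)*(j + 2)*(j^2 - 3*j) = (j - 4)*(j - 3)*(j - 2)*(j + 2)*(j)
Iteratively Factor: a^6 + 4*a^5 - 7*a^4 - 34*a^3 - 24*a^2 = (a - 3)*(a^5 + 7*a^4 + 14*a^3 + 8*a^2) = a*(a - 3)*(a^4 + 7*a^3 + 14*a^2 + 8*a) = a*(a - 3)*(a + 2)*(a^3 + 5*a^2 + 4*a) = a^2*(a - 3)*(a + 2)*(a^2 + 5*a + 4) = a^2*(a - 3)*(a + 1)*(a + 2)*(a + 4)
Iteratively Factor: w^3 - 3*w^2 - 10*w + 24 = (w + 3)*(w^2 - 6*w + 8) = (w - 4)*(w + 3)*(w - 2)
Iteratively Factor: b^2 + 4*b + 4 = (b + 2)*(b + 2)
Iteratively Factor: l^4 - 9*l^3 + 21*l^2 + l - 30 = (l - 5)*(l^3 - 4*l^2 + l + 6) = (l - 5)*(l + 1)*(l^2 - 5*l + 6) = (l - 5)*(l - 3)*(l + 1)*(l - 2)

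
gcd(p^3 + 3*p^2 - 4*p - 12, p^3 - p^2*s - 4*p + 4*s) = p^2 - 4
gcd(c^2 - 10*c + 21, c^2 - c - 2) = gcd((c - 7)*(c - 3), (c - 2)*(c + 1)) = 1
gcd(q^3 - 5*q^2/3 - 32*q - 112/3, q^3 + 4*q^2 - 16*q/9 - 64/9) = q^2 + 16*q/3 + 16/3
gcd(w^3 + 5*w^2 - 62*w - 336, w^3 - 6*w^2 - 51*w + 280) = w^2 - w - 56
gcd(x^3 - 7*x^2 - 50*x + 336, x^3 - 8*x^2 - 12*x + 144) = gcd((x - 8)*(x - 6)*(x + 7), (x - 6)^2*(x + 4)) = x - 6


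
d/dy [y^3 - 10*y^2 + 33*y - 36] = 3*y^2 - 20*y + 33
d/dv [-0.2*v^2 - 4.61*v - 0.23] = -0.4*v - 4.61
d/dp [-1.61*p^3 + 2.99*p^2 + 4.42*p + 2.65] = -4.83*p^2 + 5.98*p + 4.42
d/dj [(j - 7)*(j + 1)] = 2*j - 6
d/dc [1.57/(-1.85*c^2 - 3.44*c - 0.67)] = (5.809*c + 5.4008)/(1.85*c^2 + 3.44*c + 0.67)^2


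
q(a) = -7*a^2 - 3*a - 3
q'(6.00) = -87.00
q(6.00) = -273.00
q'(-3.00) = 39.00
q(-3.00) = -57.00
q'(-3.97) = 52.58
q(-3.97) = -101.42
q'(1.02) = -17.28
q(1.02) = -13.34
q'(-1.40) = 16.60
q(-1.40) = -12.52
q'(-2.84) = 36.76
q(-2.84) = -50.94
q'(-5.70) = 76.80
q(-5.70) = -213.33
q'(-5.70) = 76.80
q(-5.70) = -213.33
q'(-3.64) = 47.96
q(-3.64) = -84.83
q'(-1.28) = 14.92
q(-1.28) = -10.63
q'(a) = -14*a - 3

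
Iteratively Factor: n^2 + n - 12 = (n - 3)*(n + 4)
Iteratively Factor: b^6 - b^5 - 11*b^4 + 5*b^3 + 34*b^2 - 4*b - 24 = (b - 3)*(b^5 + 2*b^4 - 5*b^3 - 10*b^2 + 4*b + 8) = (b - 3)*(b + 2)*(b^4 - 5*b^2 + 4) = (b - 3)*(b + 2)^2*(b^3 - 2*b^2 - b + 2) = (b - 3)*(b + 1)*(b + 2)^2*(b^2 - 3*b + 2) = (b - 3)*(b - 2)*(b + 1)*(b + 2)^2*(b - 1)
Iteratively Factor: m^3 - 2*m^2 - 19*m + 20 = (m - 5)*(m^2 + 3*m - 4) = (m - 5)*(m + 4)*(m - 1)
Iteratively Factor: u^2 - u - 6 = (u - 3)*(u + 2)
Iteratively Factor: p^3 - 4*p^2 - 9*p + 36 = (p - 3)*(p^2 - p - 12) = (p - 3)*(p + 3)*(p - 4)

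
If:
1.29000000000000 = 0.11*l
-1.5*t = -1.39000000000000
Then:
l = 11.73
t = 0.93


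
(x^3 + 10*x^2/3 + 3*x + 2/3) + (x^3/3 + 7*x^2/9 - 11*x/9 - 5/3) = 4*x^3/3 + 37*x^2/9 + 16*x/9 - 1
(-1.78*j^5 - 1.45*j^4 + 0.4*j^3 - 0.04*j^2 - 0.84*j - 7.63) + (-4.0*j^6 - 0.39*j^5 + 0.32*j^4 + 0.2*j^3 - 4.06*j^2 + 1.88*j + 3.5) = -4.0*j^6 - 2.17*j^5 - 1.13*j^4 + 0.6*j^3 - 4.1*j^2 + 1.04*j - 4.13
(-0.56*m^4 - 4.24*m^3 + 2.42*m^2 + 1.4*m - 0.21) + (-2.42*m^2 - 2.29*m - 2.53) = -0.56*m^4 - 4.24*m^3 - 0.89*m - 2.74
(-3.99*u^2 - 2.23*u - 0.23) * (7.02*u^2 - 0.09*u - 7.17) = -28.0098*u^4 - 15.2955*u^3 + 27.1944*u^2 + 16.0098*u + 1.6491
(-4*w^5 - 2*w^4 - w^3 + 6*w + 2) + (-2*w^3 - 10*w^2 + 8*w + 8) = -4*w^5 - 2*w^4 - 3*w^3 - 10*w^2 + 14*w + 10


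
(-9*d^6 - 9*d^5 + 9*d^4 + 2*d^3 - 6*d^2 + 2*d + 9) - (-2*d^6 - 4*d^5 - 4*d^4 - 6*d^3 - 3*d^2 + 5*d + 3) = -7*d^6 - 5*d^5 + 13*d^4 + 8*d^3 - 3*d^2 - 3*d + 6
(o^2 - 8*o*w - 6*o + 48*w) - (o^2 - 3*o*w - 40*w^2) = -5*o*w - 6*o + 40*w^2 + 48*w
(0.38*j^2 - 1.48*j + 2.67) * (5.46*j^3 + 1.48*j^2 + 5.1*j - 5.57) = 2.0748*j^5 - 7.5184*j^4 + 14.3258*j^3 - 5.713*j^2 + 21.8606*j - 14.8719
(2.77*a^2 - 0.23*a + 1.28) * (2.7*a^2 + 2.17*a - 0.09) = 7.479*a^4 + 5.3899*a^3 + 2.7076*a^2 + 2.7983*a - 0.1152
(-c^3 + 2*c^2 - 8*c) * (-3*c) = 3*c^4 - 6*c^3 + 24*c^2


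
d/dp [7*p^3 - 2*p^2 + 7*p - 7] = 21*p^2 - 4*p + 7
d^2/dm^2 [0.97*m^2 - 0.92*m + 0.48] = 1.94000000000000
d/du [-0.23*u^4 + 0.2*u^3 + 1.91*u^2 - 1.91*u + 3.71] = -0.92*u^3 + 0.6*u^2 + 3.82*u - 1.91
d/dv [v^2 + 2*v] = 2*v + 2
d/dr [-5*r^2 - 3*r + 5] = -10*r - 3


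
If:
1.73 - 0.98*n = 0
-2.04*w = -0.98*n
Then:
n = 1.77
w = 0.85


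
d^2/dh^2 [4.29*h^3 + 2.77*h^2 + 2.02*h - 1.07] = 25.74*h + 5.54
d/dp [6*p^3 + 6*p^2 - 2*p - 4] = 18*p^2 + 12*p - 2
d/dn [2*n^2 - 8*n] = 4*n - 8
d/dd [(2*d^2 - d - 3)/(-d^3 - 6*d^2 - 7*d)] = (2*d^4 - 2*d^3 - 29*d^2 - 36*d - 21)/(d^2*(d^4 + 12*d^3 + 50*d^2 + 84*d + 49))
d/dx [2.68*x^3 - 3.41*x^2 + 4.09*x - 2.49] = 8.04*x^2 - 6.82*x + 4.09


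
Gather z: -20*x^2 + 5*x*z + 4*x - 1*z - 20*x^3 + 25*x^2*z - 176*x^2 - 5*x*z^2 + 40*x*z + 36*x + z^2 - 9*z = -20*x^3 - 196*x^2 + 40*x + z^2*(1 - 5*x) + z*(25*x^2 + 45*x - 10)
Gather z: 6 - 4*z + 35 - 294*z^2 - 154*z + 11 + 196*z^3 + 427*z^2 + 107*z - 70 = 196*z^3 + 133*z^2 - 51*z - 18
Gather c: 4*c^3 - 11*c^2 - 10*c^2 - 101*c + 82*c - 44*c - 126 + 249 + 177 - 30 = 4*c^3 - 21*c^2 - 63*c + 270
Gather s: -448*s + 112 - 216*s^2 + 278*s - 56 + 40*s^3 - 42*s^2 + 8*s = 40*s^3 - 258*s^2 - 162*s + 56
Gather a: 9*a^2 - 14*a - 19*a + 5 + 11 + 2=9*a^2 - 33*a + 18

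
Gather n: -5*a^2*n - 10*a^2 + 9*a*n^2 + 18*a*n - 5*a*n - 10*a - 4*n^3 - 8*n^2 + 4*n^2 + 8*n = -10*a^2 - 10*a - 4*n^3 + n^2*(9*a - 4) + n*(-5*a^2 + 13*a + 8)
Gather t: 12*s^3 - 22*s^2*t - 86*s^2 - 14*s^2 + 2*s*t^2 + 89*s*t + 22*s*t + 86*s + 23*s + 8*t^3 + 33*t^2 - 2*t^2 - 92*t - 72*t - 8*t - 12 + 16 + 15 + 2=12*s^3 - 100*s^2 + 109*s + 8*t^3 + t^2*(2*s + 31) + t*(-22*s^2 + 111*s - 172) + 21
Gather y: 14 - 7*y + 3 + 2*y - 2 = 15 - 5*y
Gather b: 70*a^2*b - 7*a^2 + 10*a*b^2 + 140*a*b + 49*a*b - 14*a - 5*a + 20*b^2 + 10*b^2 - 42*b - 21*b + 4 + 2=-7*a^2 - 19*a + b^2*(10*a + 30) + b*(70*a^2 + 189*a - 63) + 6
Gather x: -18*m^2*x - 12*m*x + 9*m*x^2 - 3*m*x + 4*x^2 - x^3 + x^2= -x^3 + x^2*(9*m + 5) + x*(-18*m^2 - 15*m)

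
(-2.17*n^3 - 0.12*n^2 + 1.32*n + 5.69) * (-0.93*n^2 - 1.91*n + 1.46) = 2.0181*n^5 + 4.2563*n^4 - 4.1666*n^3 - 7.9881*n^2 - 8.9407*n + 8.3074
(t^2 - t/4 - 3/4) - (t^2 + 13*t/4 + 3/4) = -7*t/2 - 3/2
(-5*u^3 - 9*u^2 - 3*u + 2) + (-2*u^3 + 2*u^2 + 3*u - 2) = -7*u^3 - 7*u^2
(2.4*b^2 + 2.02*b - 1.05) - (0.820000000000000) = 2.4*b^2 + 2.02*b - 1.87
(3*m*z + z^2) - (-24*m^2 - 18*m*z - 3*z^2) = 24*m^2 + 21*m*z + 4*z^2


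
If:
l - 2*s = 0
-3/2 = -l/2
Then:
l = 3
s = 3/2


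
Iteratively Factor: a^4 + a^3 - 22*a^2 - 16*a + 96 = (a + 4)*(a^3 - 3*a^2 - 10*a + 24) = (a - 2)*(a + 4)*(a^2 - a - 12) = (a - 4)*(a - 2)*(a + 4)*(a + 3)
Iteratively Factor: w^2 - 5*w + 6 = (w - 2)*(w - 3)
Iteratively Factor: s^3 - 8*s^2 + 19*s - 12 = (s - 1)*(s^2 - 7*s + 12) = (s - 3)*(s - 1)*(s - 4)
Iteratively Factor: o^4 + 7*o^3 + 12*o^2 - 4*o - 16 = (o + 2)*(o^3 + 5*o^2 + 2*o - 8) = (o - 1)*(o + 2)*(o^2 + 6*o + 8) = (o - 1)*(o + 2)^2*(o + 4)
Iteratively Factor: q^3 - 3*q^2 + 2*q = (q - 1)*(q^2 - 2*q) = q*(q - 1)*(q - 2)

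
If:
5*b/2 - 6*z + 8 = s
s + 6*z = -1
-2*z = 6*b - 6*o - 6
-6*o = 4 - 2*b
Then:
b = -18/5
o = -28/15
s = -251/5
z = 41/5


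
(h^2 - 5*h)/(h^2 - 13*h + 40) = h/(h - 8)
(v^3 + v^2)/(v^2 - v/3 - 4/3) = 3*v^2/(3*v - 4)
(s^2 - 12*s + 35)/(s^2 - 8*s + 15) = (s - 7)/(s - 3)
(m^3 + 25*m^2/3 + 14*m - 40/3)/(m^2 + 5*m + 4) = (3*m^2 + 13*m - 10)/(3*(m + 1))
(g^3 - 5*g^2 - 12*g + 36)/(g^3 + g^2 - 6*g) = (g - 6)/g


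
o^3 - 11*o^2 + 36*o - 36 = (o - 6)*(o - 3)*(o - 2)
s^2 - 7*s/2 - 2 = (s - 4)*(s + 1/2)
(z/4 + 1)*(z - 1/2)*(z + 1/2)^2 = z^4/4 + 9*z^3/8 + 7*z^2/16 - 9*z/32 - 1/8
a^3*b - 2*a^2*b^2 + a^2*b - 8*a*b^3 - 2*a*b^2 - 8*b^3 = (a - 4*b)*(a + 2*b)*(a*b + b)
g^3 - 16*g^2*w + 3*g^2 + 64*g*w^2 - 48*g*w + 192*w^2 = (g + 3)*(g - 8*w)^2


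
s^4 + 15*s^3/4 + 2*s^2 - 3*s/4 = s*(s - 1/4)*(s + 1)*(s + 3)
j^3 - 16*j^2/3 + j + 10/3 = (j - 5)*(j - 1)*(j + 2/3)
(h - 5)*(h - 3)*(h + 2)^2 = h^4 - 4*h^3 - 13*h^2 + 28*h + 60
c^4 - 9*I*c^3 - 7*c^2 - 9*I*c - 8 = (c - 8*I)*(c - I)^2*(c + I)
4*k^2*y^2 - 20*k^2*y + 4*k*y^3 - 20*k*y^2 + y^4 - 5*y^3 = y*(2*k + y)^2*(y - 5)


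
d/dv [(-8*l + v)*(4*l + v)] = -4*l + 2*v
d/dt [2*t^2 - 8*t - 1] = 4*t - 8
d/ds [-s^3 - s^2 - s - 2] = -3*s^2 - 2*s - 1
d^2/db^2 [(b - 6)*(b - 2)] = 2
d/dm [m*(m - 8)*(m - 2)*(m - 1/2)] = 4*m^3 - 63*m^2/2 + 42*m - 8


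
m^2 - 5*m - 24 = (m - 8)*(m + 3)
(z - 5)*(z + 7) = z^2 + 2*z - 35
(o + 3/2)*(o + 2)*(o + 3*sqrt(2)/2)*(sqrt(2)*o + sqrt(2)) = sqrt(2)*o^4 + 3*o^3 + 9*sqrt(2)*o^3/2 + 13*sqrt(2)*o^2/2 + 27*o^2/2 + 3*sqrt(2)*o + 39*o/2 + 9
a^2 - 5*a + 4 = (a - 4)*(a - 1)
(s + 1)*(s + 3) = s^2 + 4*s + 3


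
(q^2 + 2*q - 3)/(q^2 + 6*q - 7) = (q + 3)/(q + 7)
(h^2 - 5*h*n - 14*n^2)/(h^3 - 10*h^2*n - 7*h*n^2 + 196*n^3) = (h + 2*n)/(h^2 - 3*h*n - 28*n^2)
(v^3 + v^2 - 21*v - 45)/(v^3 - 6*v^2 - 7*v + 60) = (v + 3)/(v - 4)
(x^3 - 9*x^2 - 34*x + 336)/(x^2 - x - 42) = x - 8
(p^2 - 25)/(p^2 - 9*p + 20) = (p + 5)/(p - 4)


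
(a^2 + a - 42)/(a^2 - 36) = (a + 7)/(a + 6)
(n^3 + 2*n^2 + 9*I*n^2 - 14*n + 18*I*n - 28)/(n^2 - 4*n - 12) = (n^2 + 9*I*n - 14)/(n - 6)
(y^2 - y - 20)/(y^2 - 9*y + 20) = (y + 4)/(y - 4)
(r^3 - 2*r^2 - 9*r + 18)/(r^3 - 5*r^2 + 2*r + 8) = (r^2 - 9)/(r^2 - 3*r - 4)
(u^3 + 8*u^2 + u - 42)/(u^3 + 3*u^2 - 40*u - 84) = (u^2 + u - 6)/(u^2 - 4*u - 12)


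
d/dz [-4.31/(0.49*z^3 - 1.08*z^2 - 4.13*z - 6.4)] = (6.3357*z^2 - 9.3096*z - 17.8003)/(-0.49*z^3 + 1.08*z^2 + 4.13*z + 6.4)^2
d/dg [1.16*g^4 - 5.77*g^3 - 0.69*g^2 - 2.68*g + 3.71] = 4.64*g^3 - 17.31*g^2 - 1.38*g - 2.68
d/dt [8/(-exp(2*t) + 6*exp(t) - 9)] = 16*(exp(t) - 3)*exp(t)/(exp(2*t) - 6*exp(t) + 9)^2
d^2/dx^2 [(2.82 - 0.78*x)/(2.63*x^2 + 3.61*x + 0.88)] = (-(0.78*x - 2.82)*(5.26*x + 3.61)*(10.52*x + 7.22) + (12.3084*x - 9.2016)*(2.63*x^2 + 3.61*x + 0.88))/(2.63*x^2 + 3.61*x + 0.88)^3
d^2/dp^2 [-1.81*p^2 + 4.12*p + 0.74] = -3.62000000000000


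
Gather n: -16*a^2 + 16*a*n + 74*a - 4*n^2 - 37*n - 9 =-16*a^2 + 74*a - 4*n^2 + n*(16*a - 37) - 9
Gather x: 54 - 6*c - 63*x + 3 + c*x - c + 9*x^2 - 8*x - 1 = -7*c + 9*x^2 + x*(c - 71) + 56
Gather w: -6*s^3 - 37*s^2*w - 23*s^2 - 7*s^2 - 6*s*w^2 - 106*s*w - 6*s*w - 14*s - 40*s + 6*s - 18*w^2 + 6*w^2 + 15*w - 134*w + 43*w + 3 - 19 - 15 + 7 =-6*s^3 - 30*s^2 - 48*s + w^2*(-6*s - 12) + w*(-37*s^2 - 112*s - 76) - 24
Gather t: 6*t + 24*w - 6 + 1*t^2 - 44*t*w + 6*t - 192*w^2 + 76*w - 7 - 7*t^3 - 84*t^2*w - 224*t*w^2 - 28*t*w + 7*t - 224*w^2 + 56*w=-7*t^3 + t^2*(1 - 84*w) + t*(-224*w^2 - 72*w + 19) - 416*w^2 + 156*w - 13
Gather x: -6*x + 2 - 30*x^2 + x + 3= -30*x^2 - 5*x + 5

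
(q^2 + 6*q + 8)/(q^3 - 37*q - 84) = (q + 2)/(q^2 - 4*q - 21)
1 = 1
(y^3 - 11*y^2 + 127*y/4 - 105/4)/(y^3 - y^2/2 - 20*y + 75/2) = (2*y^2 - 17*y + 21)/(2*(y^2 + 2*y - 15))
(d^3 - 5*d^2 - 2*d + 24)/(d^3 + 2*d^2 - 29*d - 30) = (d^3 - 5*d^2 - 2*d + 24)/(d^3 + 2*d^2 - 29*d - 30)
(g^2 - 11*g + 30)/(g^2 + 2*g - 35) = (g - 6)/(g + 7)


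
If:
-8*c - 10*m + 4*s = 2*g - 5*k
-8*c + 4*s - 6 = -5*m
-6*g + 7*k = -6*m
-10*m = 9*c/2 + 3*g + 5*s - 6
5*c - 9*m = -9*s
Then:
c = -1404/5131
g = 1938/5131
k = 96/5131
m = 1826/5131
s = 2606/5131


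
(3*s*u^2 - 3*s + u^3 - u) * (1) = 3*s*u^2 - 3*s + u^3 - u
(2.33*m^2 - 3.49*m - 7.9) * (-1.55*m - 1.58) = -3.6115*m^3 + 1.7281*m^2 + 17.7592*m + 12.482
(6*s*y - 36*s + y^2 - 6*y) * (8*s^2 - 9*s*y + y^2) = 48*s^3*y - 288*s^3 - 46*s^2*y^2 + 276*s^2*y - 3*s*y^3 + 18*s*y^2 + y^4 - 6*y^3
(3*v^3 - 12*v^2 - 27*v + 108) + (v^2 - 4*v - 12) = 3*v^3 - 11*v^2 - 31*v + 96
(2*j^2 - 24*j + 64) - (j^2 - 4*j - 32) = j^2 - 20*j + 96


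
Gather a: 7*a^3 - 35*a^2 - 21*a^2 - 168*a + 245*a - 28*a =7*a^3 - 56*a^2 + 49*a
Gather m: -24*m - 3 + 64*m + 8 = 40*m + 5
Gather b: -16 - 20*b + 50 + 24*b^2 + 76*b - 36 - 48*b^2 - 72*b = -24*b^2 - 16*b - 2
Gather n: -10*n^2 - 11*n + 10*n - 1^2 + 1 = -10*n^2 - n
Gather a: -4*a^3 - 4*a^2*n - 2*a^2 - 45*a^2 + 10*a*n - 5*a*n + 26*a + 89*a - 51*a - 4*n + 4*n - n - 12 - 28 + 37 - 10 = -4*a^3 + a^2*(-4*n - 47) + a*(5*n + 64) - n - 13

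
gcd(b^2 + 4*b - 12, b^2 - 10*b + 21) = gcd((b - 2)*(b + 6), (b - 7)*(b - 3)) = 1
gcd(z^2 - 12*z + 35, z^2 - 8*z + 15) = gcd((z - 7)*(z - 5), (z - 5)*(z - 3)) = z - 5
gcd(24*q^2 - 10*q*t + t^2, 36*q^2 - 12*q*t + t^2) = 6*q - t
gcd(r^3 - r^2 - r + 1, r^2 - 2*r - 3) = r + 1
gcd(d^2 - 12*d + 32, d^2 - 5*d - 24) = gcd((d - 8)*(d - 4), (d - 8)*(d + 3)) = d - 8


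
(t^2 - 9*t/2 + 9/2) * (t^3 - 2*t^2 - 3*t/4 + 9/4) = t^5 - 13*t^4/2 + 51*t^3/4 - 27*t^2/8 - 27*t/2 + 81/8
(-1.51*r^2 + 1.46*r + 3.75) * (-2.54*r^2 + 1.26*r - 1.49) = 3.8354*r^4 - 5.611*r^3 - 5.4355*r^2 + 2.5496*r - 5.5875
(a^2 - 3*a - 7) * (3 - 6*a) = -6*a^3 + 21*a^2 + 33*a - 21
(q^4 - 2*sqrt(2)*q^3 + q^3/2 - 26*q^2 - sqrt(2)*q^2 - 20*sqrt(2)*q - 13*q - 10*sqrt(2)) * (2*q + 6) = 2*q^5 - 4*sqrt(2)*q^4 + 7*q^4 - 49*q^3 - 14*sqrt(2)*q^3 - 182*q^2 - 46*sqrt(2)*q^2 - 140*sqrt(2)*q - 78*q - 60*sqrt(2)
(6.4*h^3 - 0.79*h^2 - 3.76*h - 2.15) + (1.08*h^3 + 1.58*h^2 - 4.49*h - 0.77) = 7.48*h^3 + 0.79*h^2 - 8.25*h - 2.92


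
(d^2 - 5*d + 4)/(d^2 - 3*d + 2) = (d - 4)/(d - 2)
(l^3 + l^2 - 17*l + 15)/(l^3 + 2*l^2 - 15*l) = (l - 1)/l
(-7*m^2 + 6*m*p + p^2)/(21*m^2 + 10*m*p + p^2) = (-m + p)/(3*m + p)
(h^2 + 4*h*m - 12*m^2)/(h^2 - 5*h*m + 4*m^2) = (h^2 + 4*h*m - 12*m^2)/(h^2 - 5*h*m + 4*m^2)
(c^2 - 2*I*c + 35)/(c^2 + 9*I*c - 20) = (c - 7*I)/(c + 4*I)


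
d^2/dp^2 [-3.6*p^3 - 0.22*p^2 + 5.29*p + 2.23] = -21.6*p - 0.44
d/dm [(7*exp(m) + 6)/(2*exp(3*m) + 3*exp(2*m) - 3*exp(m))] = (-28*exp(3*m) - 57*exp(2*m) - 36*exp(m) + 18)*exp(-m)/(4*exp(4*m) + 12*exp(3*m) - 3*exp(2*m) - 18*exp(m) + 9)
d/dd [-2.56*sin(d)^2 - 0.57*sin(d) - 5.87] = -(5.12*sin(d) + 0.57)*cos(d)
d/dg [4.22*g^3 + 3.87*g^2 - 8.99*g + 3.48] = 12.66*g^2 + 7.74*g - 8.99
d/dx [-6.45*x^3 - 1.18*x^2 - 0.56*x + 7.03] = -19.35*x^2 - 2.36*x - 0.56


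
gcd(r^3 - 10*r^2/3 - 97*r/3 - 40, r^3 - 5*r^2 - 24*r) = r^2 - 5*r - 24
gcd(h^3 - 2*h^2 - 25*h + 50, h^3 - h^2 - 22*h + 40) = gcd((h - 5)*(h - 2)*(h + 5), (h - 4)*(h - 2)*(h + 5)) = h^2 + 3*h - 10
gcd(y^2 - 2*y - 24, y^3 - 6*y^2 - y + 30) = 1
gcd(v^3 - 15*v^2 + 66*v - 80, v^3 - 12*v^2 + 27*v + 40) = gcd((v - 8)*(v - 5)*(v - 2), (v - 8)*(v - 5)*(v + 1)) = v^2 - 13*v + 40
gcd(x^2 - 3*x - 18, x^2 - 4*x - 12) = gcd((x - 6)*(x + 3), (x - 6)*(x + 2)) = x - 6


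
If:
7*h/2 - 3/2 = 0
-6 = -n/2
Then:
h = 3/7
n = 12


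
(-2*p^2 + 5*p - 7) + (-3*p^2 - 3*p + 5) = -5*p^2 + 2*p - 2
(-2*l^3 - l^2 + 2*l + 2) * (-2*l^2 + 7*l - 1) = 4*l^5 - 12*l^4 - 9*l^3 + 11*l^2 + 12*l - 2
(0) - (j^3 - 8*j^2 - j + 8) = -j^3 + 8*j^2 + j - 8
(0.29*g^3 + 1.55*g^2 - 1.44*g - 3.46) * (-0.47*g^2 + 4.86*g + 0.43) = -0.1363*g^5 + 0.6809*g^4 + 8.3345*g^3 - 4.7057*g^2 - 17.4348*g - 1.4878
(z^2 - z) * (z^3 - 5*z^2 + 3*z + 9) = z^5 - 6*z^4 + 8*z^3 + 6*z^2 - 9*z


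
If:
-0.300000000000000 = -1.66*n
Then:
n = 0.18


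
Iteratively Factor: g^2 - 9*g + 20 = (g - 4)*(g - 5)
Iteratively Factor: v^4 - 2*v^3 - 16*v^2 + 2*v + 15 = (v + 3)*(v^3 - 5*v^2 - v + 5) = (v - 5)*(v + 3)*(v^2 - 1) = (v - 5)*(v - 1)*(v + 3)*(v + 1)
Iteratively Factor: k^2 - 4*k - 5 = (k - 5)*(k + 1)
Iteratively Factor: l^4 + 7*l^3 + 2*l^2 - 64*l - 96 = (l + 4)*(l^3 + 3*l^2 - 10*l - 24) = (l + 2)*(l + 4)*(l^2 + l - 12) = (l - 3)*(l + 2)*(l + 4)*(l + 4)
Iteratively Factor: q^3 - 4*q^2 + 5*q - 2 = (q - 1)*(q^2 - 3*q + 2) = (q - 1)^2*(q - 2)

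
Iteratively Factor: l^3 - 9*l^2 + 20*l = (l - 4)*(l^2 - 5*l) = l*(l - 4)*(l - 5)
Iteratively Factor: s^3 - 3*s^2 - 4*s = (s)*(s^2 - 3*s - 4) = s*(s - 4)*(s + 1)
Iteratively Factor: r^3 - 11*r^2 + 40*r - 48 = (r - 3)*(r^2 - 8*r + 16) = (r - 4)*(r - 3)*(r - 4)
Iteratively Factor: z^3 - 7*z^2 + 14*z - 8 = (z - 1)*(z^2 - 6*z + 8) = (z - 4)*(z - 1)*(z - 2)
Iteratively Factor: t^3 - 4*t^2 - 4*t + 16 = (t - 4)*(t^2 - 4) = (t - 4)*(t - 2)*(t + 2)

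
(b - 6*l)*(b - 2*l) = b^2 - 8*b*l + 12*l^2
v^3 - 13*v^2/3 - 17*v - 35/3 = (v - 7)*(v + 1)*(v + 5/3)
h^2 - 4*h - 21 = (h - 7)*(h + 3)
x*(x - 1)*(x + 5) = x^3 + 4*x^2 - 5*x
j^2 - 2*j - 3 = (j - 3)*(j + 1)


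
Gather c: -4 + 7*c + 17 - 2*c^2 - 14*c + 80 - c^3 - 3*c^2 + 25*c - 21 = -c^3 - 5*c^2 + 18*c + 72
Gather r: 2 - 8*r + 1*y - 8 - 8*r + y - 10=-16*r + 2*y - 16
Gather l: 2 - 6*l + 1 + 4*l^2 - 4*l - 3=4*l^2 - 10*l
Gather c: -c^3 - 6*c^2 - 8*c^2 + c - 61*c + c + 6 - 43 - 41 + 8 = -c^3 - 14*c^2 - 59*c - 70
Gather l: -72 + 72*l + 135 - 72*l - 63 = 0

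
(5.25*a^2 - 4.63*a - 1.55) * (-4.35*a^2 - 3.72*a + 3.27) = -22.8375*a^4 + 0.610499999999998*a^3 + 41.1336*a^2 - 9.3741*a - 5.0685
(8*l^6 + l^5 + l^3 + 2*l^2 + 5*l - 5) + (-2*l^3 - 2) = 8*l^6 + l^5 - l^3 + 2*l^2 + 5*l - 7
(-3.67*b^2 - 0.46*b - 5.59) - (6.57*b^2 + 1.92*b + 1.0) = -10.24*b^2 - 2.38*b - 6.59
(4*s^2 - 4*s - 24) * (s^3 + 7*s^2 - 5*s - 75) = 4*s^5 + 24*s^4 - 72*s^3 - 448*s^2 + 420*s + 1800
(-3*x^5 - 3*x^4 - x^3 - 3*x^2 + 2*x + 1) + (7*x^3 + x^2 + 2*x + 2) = -3*x^5 - 3*x^4 + 6*x^3 - 2*x^2 + 4*x + 3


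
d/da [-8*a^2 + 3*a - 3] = 3 - 16*a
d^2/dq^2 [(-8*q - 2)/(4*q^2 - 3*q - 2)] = 4*((4*q + 1)*(8*q - 3)^2 + 8*(6*q - 1)*(-4*q^2 + 3*q + 2))/(-4*q^2 + 3*q + 2)^3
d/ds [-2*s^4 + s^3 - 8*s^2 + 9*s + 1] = -8*s^3 + 3*s^2 - 16*s + 9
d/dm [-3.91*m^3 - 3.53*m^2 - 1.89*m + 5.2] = -11.73*m^2 - 7.06*m - 1.89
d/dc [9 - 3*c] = -3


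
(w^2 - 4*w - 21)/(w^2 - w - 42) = (w + 3)/(w + 6)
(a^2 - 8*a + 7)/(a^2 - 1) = (a - 7)/(a + 1)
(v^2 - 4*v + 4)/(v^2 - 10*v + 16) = (v - 2)/(v - 8)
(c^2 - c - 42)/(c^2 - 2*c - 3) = (-c^2 + c + 42)/(-c^2 + 2*c + 3)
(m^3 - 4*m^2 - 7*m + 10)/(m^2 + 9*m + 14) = (m^2 - 6*m + 5)/(m + 7)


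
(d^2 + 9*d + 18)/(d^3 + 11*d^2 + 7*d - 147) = (d^2 + 9*d + 18)/(d^3 + 11*d^2 + 7*d - 147)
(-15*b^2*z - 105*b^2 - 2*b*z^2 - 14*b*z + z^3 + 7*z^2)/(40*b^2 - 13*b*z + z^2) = (3*b*z + 21*b + z^2 + 7*z)/(-8*b + z)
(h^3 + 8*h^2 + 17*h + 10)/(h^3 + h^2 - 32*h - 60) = (h + 1)/(h - 6)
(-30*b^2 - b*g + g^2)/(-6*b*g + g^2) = (5*b + g)/g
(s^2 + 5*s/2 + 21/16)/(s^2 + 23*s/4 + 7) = (s + 3/4)/(s + 4)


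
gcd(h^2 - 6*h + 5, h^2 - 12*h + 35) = h - 5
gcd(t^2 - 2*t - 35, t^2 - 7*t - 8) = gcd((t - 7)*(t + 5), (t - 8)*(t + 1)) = 1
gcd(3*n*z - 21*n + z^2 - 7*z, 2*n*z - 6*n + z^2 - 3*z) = 1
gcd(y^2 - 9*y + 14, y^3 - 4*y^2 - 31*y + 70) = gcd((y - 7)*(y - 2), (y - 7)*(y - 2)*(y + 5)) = y^2 - 9*y + 14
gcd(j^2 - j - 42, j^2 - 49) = j - 7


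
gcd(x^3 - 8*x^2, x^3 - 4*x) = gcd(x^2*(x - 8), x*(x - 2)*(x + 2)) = x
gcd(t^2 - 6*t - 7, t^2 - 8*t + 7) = t - 7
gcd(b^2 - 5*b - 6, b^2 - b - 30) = b - 6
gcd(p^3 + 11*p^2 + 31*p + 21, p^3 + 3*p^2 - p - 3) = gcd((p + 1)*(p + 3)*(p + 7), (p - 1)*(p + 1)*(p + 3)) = p^2 + 4*p + 3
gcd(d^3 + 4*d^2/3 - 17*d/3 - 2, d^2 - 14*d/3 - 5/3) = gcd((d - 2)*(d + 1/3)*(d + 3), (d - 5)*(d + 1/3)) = d + 1/3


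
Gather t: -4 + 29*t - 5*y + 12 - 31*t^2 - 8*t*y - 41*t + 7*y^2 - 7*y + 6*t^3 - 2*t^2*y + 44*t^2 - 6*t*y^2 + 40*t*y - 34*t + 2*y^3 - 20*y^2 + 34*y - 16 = 6*t^3 + t^2*(13 - 2*y) + t*(-6*y^2 + 32*y - 46) + 2*y^3 - 13*y^2 + 22*y - 8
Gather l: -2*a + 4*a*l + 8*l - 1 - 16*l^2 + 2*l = -2*a - 16*l^2 + l*(4*a + 10) - 1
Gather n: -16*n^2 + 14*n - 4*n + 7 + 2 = -16*n^2 + 10*n + 9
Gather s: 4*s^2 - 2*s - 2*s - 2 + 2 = 4*s^2 - 4*s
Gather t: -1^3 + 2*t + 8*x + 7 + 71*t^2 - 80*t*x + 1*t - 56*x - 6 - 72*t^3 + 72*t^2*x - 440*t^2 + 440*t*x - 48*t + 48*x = -72*t^3 + t^2*(72*x - 369) + t*(360*x - 45)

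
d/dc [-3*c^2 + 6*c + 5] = 6 - 6*c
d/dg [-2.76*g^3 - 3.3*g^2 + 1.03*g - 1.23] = -8.28*g^2 - 6.6*g + 1.03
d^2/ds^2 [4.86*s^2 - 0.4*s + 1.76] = 9.72000000000000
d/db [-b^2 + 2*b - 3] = 2 - 2*b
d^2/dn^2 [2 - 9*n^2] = -18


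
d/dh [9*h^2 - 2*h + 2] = 18*h - 2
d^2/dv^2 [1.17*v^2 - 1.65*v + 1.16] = 2.34000000000000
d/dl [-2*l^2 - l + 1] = -4*l - 1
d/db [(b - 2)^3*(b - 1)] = (b - 2)^2*(4*b - 5)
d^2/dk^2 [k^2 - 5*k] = 2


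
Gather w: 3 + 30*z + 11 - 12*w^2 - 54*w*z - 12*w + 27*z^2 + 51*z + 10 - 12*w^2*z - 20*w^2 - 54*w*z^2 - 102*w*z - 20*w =w^2*(-12*z - 32) + w*(-54*z^2 - 156*z - 32) + 27*z^2 + 81*z + 24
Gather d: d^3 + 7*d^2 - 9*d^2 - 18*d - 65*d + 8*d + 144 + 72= d^3 - 2*d^2 - 75*d + 216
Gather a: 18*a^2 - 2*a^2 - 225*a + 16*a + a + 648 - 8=16*a^2 - 208*a + 640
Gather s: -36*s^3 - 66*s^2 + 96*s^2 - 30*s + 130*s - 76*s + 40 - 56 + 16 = -36*s^3 + 30*s^2 + 24*s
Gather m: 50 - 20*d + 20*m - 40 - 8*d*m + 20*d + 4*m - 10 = m*(24 - 8*d)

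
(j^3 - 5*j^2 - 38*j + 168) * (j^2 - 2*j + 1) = j^5 - 7*j^4 - 27*j^3 + 239*j^2 - 374*j + 168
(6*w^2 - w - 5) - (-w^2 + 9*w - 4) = 7*w^2 - 10*w - 1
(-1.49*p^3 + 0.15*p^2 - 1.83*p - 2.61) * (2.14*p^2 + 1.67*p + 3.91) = -3.1886*p^5 - 2.1673*p^4 - 9.4916*p^3 - 8.055*p^2 - 11.514*p - 10.2051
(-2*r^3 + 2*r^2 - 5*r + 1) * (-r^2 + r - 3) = 2*r^5 - 4*r^4 + 13*r^3 - 12*r^2 + 16*r - 3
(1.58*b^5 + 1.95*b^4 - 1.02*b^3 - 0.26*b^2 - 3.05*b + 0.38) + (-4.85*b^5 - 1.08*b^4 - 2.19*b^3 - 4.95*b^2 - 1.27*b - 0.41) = -3.27*b^5 + 0.87*b^4 - 3.21*b^3 - 5.21*b^2 - 4.32*b - 0.03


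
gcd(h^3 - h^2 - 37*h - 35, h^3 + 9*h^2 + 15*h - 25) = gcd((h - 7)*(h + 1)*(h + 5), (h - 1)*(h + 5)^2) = h + 5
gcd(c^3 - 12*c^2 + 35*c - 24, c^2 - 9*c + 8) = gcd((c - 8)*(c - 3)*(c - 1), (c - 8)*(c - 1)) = c^2 - 9*c + 8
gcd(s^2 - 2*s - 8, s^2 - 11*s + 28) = s - 4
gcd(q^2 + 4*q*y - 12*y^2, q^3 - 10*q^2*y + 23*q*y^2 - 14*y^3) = -q + 2*y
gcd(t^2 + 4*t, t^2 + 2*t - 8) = t + 4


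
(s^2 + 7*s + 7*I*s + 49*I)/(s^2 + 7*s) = (s + 7*I)/s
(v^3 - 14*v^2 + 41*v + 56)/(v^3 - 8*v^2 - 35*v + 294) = (v^2 - 7*v - 8)/(v^2 - v - 42)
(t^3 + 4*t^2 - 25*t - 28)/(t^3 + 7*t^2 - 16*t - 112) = (t + 1)/(t + 4)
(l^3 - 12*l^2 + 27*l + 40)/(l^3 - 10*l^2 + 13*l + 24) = (l - 5)/(l - 3)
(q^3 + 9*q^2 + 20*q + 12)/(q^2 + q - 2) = (q^2 + 7*q + 6)/(q - 1)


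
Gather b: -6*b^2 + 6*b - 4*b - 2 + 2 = -6*b^2 + 2*b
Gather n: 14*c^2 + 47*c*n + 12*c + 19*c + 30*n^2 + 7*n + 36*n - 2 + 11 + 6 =14*c^2 + 31*c + 30*n^2 + n*(47*c + 43) + 15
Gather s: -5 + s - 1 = s - 6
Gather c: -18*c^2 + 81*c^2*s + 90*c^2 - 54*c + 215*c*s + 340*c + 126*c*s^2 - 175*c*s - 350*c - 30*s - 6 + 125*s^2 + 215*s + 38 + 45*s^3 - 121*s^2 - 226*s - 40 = c^2*(81*s + 72) + c*(126*s^2 + 40*s - 64) + 45*s^3 + 4*s^2 - 41*s - 8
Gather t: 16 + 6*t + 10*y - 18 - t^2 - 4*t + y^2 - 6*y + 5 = -t^2 + 2*t + y^2 + 4*y + 3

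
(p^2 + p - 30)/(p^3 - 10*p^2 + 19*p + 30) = (p + 6)/(p^2 - 5*p - 6)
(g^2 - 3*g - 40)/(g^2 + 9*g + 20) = (g - 8)/(g + 4)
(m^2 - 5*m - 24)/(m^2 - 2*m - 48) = (m + 3)/(m + 6)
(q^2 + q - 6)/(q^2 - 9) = (q - 2)/(q - 3)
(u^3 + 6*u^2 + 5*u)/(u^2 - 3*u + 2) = u*(u^2 + 6*u + 5)/(u^2 - 3*u + 2)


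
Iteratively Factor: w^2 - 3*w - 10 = (w - 5)*(w + 2)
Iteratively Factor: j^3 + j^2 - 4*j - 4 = (j - 2)*(j^2 + 3*j + 2) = (j - 2)*(j + 1)*(j + 2)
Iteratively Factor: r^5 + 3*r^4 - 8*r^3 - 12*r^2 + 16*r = (r + 4)*(r^4 - r^3 - 4*r^2 + 4*r) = r*(r + 4)*(r^3 - r^2 - 4*r + 4) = r*(r - 1)*(r + 4)*(r^2 - 4) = r*(r - 2)*(r - 1)*(r + 4)*(r + 2)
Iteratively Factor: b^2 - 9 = (b - 3)*(b + 3)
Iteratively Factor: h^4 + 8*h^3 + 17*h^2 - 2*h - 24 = (h - 1)*(h^3 + 9*h^2 + 26*h + 24) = (h - 1)*(h + 4)*(h^2 + 5*h + 6) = (h - 1)*(h + 3)*(h + 4)*(h + 2)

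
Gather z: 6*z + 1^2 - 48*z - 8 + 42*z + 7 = 0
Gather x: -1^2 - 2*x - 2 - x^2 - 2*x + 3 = -x^2 - 4*x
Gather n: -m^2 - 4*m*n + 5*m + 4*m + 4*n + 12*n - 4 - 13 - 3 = -m^2 + 9*m + n*(16 - 4*m) - 20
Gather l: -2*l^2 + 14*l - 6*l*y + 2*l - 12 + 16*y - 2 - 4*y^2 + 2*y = -2*l^2 + l*(16 - 6*y) - 4*y^2 + 18*y - 14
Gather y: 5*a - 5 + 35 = 5*a + 30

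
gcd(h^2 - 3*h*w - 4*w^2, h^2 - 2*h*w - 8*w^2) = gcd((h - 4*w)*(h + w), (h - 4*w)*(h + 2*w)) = -h + 4*w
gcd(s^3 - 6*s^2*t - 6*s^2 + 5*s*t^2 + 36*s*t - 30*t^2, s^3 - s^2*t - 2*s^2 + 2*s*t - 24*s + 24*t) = s^2 - s*t - 6*s + 6*t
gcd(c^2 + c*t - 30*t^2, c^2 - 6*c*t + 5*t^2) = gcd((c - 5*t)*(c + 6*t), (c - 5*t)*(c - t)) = -c + 5*t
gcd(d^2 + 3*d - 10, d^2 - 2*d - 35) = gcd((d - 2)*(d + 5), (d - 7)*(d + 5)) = d + 5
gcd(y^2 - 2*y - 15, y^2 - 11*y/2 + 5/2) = y - 5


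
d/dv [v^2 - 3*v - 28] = 2*v - 3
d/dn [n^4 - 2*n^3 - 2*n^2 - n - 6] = 4*n^3 - 6*n^2 - 4*n - 1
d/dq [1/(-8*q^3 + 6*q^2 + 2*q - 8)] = (12*q^2 - 6*q - 1)/(2*(4*q^3 - 3*q^2 - q + 4)^2)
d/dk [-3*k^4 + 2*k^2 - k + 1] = -12*k^3 + 4*k - 1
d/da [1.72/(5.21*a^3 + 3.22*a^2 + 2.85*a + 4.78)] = (-26.8836*a^2 - 11.0768*a - 4.902)/(5.21*a^3 + 3.22*a^2 + 2.85*a + 4.78)^2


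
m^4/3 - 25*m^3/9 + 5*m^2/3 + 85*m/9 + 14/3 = (m/3 + 1/3)*(m - 7)*(m - 3)*(m + 2/3)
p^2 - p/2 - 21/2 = (p - 7/2)*(p + 3)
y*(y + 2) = y^2 + 2*y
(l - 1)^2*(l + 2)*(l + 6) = l^4 + 6*l^3 - 3*l^2 - 16*l + 12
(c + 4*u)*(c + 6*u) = c^2 + 10*c*u + 24*u^2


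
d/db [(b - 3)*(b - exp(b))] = b + (1 - exp(b))*(b - 3) - exp(b)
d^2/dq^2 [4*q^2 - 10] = 8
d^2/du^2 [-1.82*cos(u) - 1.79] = 1.82*cos(u)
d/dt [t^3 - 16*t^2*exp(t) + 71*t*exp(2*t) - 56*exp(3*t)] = -16*t^2*exp(t) + 3*t^2 + 142*t*exp(2*t) - 32*t*exp(t) - 168*exp(3*t) + 71*exp(2*t)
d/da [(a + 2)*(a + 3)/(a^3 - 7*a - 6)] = (-a^2 - 6*a + 3)/(a^4 - 4*a^3 - 2*a^2 + 12*a + 9)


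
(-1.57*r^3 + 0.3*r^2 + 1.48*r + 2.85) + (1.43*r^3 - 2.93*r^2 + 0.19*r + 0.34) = -0.14*r^3 - 2.63*r^2 + 1.67*r + 3.19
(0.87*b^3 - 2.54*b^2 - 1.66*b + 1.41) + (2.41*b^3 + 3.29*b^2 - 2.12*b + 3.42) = 3.28*b^3 + 0.75*b^2 - 3.78*b + 4.83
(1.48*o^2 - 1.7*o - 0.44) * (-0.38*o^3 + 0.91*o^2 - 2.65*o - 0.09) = -0.5624*o^5 + 1.9928*o^4 - 5.3018*o^3 + 3.9714*o^2 + 1.319*o + 0.0396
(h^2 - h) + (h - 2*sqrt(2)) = h^2 - 2*sqrt(2)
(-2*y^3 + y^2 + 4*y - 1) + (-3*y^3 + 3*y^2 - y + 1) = -5*y^3 + 4*y^2 + 3*y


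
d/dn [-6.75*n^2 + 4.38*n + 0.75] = 4.38 - 13.5*n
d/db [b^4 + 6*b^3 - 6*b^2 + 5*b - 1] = 4*b^3 + 18*b^2 - 12*b + 5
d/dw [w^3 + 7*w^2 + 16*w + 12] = 3*w^2 + 14*w + 16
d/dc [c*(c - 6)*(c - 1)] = 3*c^2 - 14*c + 6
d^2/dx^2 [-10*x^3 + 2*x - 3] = -60*x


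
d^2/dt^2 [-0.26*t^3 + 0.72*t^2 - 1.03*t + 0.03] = 1.44 - 1.56*t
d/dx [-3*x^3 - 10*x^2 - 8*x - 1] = -9*x^2 - 20*x - 8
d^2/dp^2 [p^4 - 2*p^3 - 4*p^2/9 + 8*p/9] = 12*p^2 - 12*p - 8/9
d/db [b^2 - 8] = 2*b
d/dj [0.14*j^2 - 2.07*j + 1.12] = 0.28*j - 2.07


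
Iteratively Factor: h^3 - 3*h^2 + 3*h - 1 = (h - 1)*(h^2 - 2*h + 1) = (h - 1)^2*(h - 1)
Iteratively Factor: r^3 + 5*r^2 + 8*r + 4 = (r + 2)*(r^2 + 3*r + 2) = (r + 2)^2*(r + 1)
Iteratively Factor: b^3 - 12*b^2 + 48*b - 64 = (b - 4)*(b^2 - 8*b + 16) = (b - 4)^2*(b - 4)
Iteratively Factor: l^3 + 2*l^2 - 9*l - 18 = (l + 2)*(l^2 - 9) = (l + 2)*(l + 3)*(l - 3)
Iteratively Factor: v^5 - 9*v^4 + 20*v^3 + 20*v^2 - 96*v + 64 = (v - 2)*(v^4 - 7*v^3 + 6*v^2 + 32*v - 32) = (v - 4)*(v - 2)*(v^3 - 3*v^2 - 6*v + 8) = (v - 4)*(v - 2)*(v + 2)*(v^2 - 5*v + 4) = (v - 4)^2*(v - 2)*(v + 2)*(v - 1)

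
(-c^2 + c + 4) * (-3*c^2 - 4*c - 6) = 3*c^4 + c^3 - 10*c^2 - 22*c - 24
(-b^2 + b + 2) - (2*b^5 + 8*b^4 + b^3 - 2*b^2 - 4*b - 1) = -2*b^5 - 8*b^4 - b^3 + b^2 + 5*b + 3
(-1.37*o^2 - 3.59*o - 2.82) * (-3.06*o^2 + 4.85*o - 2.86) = 4.1922*o^4 + 4.3409*o^3 - 4.8641*o^2 - 3.4096*o + 8.0652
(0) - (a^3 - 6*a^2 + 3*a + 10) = -a^3 + 6*a^2 - 3*a - 10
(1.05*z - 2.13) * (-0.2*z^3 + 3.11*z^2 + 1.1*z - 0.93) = -0.21*z^4 + 3.6915*z^3 - 5.4693*z^2 - 3.3195*z + 1.9809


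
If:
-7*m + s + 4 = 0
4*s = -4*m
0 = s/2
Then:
No Solution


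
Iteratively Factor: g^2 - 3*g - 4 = (g + 1)*(g - 4)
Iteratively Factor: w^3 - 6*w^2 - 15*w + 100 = (w - 5)*(w^2 - w - 20) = (w - 5)^2*(w + 4)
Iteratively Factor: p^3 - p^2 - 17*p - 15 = (p + 3)*(p^2 - 4*p - 5) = (p + 1)*(p + 3)*(p - 5)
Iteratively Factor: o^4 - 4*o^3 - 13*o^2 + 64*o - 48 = (o + 4)*(o^3 - 8*o^2 + 19*o - 12) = (o - 1)*(o + 4)*(o^2 - 7*o + 12) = (o - 4)*(o - 1)*(o + 4)*(o - 3)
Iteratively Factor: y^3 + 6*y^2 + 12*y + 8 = (y + 2)*(y^2 + 4*y + 4) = (y + 2)^2*(y + 2)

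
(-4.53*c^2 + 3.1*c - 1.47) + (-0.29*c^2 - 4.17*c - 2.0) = -4.82*c^2 - 1.07*c - 3.47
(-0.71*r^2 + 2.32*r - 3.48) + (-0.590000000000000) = -0.71*r^2 + 2.32*r - 4.07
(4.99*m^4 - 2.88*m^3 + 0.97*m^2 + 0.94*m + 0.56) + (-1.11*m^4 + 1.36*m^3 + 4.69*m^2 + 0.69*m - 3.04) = 3.88*m^4 - 1.52*m^3 + 5.66*m^2 + 1.63*m - 2.48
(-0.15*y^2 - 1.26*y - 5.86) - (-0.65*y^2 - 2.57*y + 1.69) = 0.5*y^2 + 1.31*y - 7.55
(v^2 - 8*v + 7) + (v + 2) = v^2 - 7*v + 9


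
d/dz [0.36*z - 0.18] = 0.360000000000000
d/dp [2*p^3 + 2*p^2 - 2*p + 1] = 6*p^2 + 4*p - 2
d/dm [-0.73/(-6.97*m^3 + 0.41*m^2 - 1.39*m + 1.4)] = (-15.2643*m^2 + 0.5986*m - 1.0147)/(6.97*m^3 - 0.41*m^2 + 1.39*m - 1.4)^2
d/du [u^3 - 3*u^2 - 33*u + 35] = 3*u^2 - 6*u - 33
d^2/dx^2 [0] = 0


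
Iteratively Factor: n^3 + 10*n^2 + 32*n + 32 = (n + 4)*(n^2 + 6*n + 8) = (n + 2)*(n + 4)*(n + 4)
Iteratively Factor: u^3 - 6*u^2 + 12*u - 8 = (u - 2)*(u^2 - 4*u + 4) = (u - 2)^2*(u - 2)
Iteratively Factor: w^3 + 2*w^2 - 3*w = (w - 1)*(w^2 + 3*w) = w*(w - 1)*(w + 3)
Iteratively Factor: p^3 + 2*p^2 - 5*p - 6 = (p + 1)*(p^2 + p - 6) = (p - 2)*(p + 1)*(p + 3)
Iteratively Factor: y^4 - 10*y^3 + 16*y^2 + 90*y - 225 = (y + 3)*(y^3 - 13*y^2 + 55*y - 75) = (y - 5)*(y + 3)*(y^2 - 8*y + 15) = (y - 5)*(y - 3)*(y + 3)*(y - 5)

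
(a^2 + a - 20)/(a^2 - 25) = (a - 4)/(a - 5)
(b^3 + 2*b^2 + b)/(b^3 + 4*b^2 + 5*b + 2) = b/(b + 2)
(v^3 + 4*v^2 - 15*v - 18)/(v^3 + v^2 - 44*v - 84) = (v^2 - 2*v - 3)/(v^2 - 5*v - 14)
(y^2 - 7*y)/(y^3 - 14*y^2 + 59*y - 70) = y/(y^2 - 7*y + 10)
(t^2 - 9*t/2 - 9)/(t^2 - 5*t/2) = (2*t^2 - 9*t - 18)/(t*(2*t - 5))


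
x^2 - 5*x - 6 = (x - 6)*(x + 1)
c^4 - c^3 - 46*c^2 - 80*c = c*(c - 8)*(c + 2)*(c + 5)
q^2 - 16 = (q - 4)*(q + 4)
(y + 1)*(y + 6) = y^2 + 7*y + 6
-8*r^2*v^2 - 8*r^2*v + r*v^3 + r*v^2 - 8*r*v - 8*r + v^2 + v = (-8*r + v)*(v + 1)*(r*v + 1)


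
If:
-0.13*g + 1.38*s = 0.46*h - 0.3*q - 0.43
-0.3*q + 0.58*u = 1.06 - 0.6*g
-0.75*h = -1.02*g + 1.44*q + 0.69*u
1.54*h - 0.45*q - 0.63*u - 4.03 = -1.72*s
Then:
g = 1.88528728420937 - 1.78565509348629*u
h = 2.10848753516077 - 0.20357536815399*u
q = 0.237241235085397 - 1.63797685363926*u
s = 0.120009583034582*u + 0.517260320721416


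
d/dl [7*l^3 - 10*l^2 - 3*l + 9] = 21*l^2 - 20*l - 3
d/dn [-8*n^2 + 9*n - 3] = 9 - 16*n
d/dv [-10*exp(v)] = -10*exp(v)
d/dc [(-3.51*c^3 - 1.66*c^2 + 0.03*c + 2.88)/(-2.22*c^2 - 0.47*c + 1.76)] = (7.7922*c^4 + 3.2994*c^3 - 17.686*c^2 + 6.944*c + 1.4064)/(4.9284*c^4 + 2.0868*c^3 - 7.5935*c^2 - 1.6544*c + 3.0976)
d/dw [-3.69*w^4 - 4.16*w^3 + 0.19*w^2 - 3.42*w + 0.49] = -14.76*w^3 - 12.48*w^2 + 0.38*w - 3.42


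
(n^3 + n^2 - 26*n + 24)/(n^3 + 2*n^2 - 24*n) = (n - 1)/n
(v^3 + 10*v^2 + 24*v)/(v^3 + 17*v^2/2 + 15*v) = 2*(v + 4)/(2*v + 5)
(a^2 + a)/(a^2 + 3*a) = (a + 1)/(a + 3)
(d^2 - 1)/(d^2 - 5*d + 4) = (d + 1)/(d - 4)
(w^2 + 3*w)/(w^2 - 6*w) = (w + 3)/(w - 6)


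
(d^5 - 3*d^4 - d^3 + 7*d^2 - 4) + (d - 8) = d^5 - 3*d^4 - d^3 + 7*d^2 + d - 12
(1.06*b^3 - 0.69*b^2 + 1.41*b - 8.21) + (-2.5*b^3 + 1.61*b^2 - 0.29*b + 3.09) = -1.44*b^3 + 0.92*b^2 + 1.12*b - 5.12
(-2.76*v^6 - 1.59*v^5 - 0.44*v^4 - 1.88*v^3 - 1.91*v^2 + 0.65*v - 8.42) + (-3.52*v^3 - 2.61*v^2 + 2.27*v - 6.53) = -2.76*v^6 - 1.59*v^5 - 0.44*v^4 - 5.4*v^3 - 4.52*v^2 + 2.92*v - 14.95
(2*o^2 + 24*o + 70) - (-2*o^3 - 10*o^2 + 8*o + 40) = 2*o^3 + 12*o^2 + 16*o + 30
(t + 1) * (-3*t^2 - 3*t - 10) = -3*t^3 - 6*t^2 - 13*t - 10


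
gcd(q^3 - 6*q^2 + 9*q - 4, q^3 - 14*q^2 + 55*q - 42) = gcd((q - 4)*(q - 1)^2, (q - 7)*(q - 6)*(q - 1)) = q - 1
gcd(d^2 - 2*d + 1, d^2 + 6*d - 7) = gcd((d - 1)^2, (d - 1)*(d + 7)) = d - 1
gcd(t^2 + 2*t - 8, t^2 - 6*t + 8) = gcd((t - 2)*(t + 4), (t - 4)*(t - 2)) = t - 2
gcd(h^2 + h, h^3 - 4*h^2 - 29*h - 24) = h + 1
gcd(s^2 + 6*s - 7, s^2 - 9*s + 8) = s - 1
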